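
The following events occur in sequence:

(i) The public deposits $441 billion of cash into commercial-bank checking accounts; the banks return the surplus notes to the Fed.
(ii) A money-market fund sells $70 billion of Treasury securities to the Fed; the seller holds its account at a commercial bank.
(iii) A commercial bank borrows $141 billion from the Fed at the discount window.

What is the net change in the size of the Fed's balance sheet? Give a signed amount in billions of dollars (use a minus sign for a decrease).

+$211 billion

Currency deposit $441 billion: only the composition of liabilities changes → 0.
Asset purchase (from non-banks) $70 billion: a Fed asset is acquired → +$70B.
Discount-window loan $141 billion: a Fed asset is acquired → +$141B.
Net: 0 + 70 + 141 = +$211 billion.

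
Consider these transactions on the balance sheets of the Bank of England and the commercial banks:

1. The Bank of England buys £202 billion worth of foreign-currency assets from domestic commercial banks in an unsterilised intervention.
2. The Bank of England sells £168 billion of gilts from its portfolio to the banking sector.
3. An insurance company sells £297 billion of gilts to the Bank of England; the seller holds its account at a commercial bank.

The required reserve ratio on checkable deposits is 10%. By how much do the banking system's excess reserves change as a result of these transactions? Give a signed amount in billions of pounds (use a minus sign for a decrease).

FX purchase £202 billion: reserves +£202B, deposits 0.
OMO sale (to banks) £168 billion: reserves −£168B, deposits 0.
Asset purchase (from non-banks) £297 billion: reserves +£297B, deposits +£297B.
Totals: Δreserves = +£331B, Δdeposits = +£297B.
Δrequired reserves = 10% × +£297B = +£29.7B.
Δexcess reserves = Δreserves − Δrequired = +£331B − (+£29.7B) = +£301.3 billion.

+£301.3 billion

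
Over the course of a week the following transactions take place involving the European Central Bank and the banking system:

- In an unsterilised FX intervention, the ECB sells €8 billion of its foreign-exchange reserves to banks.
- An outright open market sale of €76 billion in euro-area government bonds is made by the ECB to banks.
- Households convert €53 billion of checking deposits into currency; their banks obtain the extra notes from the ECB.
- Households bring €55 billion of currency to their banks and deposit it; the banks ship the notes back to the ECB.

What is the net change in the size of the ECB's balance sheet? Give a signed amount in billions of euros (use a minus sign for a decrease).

-€84 billion

FX sale €8 billion: an ECB asset is shed → −€8B.
OMO sale (to banks) €76 billion: an ECB asset is shed → −€76B.
Currency withdrawal €53 billion: only the composition of liabilities changes → 0.
Currency deposit €55 billion: only the composition of liabilities changes → 0.
Net: −8 − 76 + 0 + 0 = -€84 billion.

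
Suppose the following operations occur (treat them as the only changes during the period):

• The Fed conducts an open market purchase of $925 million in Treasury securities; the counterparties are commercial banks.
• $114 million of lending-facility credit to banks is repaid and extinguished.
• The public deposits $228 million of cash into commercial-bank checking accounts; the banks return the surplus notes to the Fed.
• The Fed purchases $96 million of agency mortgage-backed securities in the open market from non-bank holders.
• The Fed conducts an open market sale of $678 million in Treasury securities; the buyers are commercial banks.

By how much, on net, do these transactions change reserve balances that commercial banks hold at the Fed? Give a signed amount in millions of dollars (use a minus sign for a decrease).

OMO purchase (from banks) $925 million: the Fed pays by crediting reserve accounts → +$925M.
Discount-window repayment $114 million: repayment is debited from reserves → −$114M.
Currency deposit $228 million: returned notes are swapped for reserve credit → +$228M.
Asset purchase (from non-banks) $96 million: the Fed pays by crediting reserve accounts → +$96M.
OMO sale (to banks) $678 million: the buying banks pay out of their reserve balances → −$678M.
Net: 925 − 114 + 228 + 96 − 678 = +$457 million.

+$457 million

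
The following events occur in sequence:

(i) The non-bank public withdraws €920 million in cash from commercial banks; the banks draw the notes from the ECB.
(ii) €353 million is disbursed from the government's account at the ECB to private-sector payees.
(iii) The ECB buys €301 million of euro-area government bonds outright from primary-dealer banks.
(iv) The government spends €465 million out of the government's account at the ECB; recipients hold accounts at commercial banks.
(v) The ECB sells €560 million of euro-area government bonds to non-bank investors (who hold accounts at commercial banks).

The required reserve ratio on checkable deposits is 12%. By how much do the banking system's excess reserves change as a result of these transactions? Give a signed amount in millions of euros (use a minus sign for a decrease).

-€281.56 million

Currency withdrawal €920 million: reserves −€920M, deposits −€920M.
Government spending €353 million: reserves +€353M, deposits +€353M.
OMO purchase (from banks) €301 million: reserves +€301M, deposits 0.
Government spending €465 million: reserves +€465M, deposits +€465M.
Asset sale (to non-banks) €560 million: reserves −€560M, deposits −€560M.
Totals: Δreserves = −€361M, Δdeposits = −€662M.
Δrequired reserves = 12% × −€662M = −€79.44M.
Δexcess reserves = Δreserves − Δrequired = −€361M − (−€79.44M) = -€281.56 million.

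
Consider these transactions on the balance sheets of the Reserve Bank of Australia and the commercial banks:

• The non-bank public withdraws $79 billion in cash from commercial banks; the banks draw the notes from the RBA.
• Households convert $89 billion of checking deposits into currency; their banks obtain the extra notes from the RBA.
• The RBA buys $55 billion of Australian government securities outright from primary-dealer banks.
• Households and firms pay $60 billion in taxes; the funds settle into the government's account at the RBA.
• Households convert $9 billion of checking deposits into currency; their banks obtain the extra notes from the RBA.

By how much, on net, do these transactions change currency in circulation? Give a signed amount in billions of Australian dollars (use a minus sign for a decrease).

+$177 billion

Currency withdrawal $79 billion: notes leave the central bank → +$79B.
Currency withdrawal $89 billion: notes leave the central bank → +$89B.
OMO purchase (from banks) $55 billion: no currency enters or leaves circulation → 0.
Government account inflow $60 billion: no currency enters or leaves circulation → 0.
Currency withdrawal $9 billion: notes leave the central bank → +$9B.
Net: 79 + 89 + 0 + 0 + 9 = +$177 billion.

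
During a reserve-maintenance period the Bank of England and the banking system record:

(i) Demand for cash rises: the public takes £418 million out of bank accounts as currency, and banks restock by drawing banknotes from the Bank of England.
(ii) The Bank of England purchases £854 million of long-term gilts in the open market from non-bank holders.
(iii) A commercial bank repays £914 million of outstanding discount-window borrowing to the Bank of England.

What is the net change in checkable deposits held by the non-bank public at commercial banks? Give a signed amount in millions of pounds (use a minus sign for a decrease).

Currency withdrawal £418 million: non-bank counterparties' bank balances fall → −£418M.
Asset purchase (from non-banks) £854 million: non-bank counterparties' bank balances rise → +£854M.
Discount-window repayment £914 million: the counterparty is a bank, so public deposits are unchanged → 0.
Net: −418 + 854 + 0 = +£436 million.

+£436 million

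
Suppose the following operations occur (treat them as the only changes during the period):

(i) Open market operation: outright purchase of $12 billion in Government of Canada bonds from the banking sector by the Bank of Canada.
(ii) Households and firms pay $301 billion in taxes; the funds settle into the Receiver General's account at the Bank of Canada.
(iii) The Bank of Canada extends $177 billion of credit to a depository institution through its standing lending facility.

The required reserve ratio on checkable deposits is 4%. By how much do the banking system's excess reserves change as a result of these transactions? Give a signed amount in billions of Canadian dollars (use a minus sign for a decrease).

OMO purchase (from banks) $12 billion: reserves +$12B, deposits 0.
Government account inflow $301 billion: reserves −$301B, deposits −$301B.
Discount-window loan $177 billion: reserves +$177B, deposits 0.
Totals: Δreserves = −$112B, Δdeposits = −$301B.
Δrequired reserves = 4% × −$301B = −$12.04B.
Δexcess reserves = Δreserves − Δrequired = −$112B − (−$12.04B) = -$99.96 billion.

-$99.96 billion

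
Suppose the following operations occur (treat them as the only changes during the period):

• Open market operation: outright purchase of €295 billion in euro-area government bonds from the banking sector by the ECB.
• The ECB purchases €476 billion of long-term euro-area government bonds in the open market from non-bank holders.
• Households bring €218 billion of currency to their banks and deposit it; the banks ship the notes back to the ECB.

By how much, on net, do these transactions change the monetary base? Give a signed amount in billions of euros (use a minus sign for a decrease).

ECB balance sheet:
  Assets:      Securities +€771B
  Liabilities: Bank reserves +€989B, Currency in circulation −€218B
Commercial banking system:
  Assets:      Reserves at CB +€989B, Securities −€295B
  Liabilities: Checkable deposits +€694B
Monetary base = currency + reserves: −€218B + (+€989B) = +€771 billion.

+€771 billion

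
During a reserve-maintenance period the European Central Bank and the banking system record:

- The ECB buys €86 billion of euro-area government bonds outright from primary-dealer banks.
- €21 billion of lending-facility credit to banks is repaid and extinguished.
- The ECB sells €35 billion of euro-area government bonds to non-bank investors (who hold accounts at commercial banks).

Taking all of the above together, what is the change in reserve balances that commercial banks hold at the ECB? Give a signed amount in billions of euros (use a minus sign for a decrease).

OMO purchase (from banks) €86 billion: the ECB pays by crediting reserve accounts → +€86B.
Discount-window repayment €21 billion: repayment is debited from reserves → −€21B.
Asset sale (to non-banks) €35 billion: the non-bank buyers' banks settle from reserves → −€35B.
Net: 86 − 21 − 35 = +€30 billion.

+€30 billion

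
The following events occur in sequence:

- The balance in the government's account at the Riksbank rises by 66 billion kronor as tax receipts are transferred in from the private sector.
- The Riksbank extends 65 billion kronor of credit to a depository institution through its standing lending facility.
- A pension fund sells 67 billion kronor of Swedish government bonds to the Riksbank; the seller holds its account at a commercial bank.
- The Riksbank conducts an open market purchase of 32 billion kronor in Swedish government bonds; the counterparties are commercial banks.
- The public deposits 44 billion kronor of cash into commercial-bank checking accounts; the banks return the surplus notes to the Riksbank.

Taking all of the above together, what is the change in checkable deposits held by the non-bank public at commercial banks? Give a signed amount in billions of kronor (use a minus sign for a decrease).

+45 billion

Riksbank balance sheet:
  Assets:      Securities +99B, Loans to banks +65B
  Liabilities: Bank reserves +142B, Currency in circulation −44B, Government deposits +66B
Commercial banking system:
  Assets:      Reserves at CB +142B, Securities −32B
  Liabilities: Checkable deposits +45B, Borrowings from CB +65B
So the change in checkable deposits held by the non-bank public at commercial banks is +45 billion.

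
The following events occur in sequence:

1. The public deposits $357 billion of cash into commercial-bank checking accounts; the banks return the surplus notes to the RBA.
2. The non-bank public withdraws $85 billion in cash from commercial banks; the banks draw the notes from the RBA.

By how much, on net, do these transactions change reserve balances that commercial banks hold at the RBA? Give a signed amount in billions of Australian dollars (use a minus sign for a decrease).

RBA balance sheet:
  Assets:      no change
  Liabilities: Bank reserves +$272B, Currency in circulation −$272B
So the change in reserve balances that commercial banks hold at the RBA is +$272 billion.

+$272 billion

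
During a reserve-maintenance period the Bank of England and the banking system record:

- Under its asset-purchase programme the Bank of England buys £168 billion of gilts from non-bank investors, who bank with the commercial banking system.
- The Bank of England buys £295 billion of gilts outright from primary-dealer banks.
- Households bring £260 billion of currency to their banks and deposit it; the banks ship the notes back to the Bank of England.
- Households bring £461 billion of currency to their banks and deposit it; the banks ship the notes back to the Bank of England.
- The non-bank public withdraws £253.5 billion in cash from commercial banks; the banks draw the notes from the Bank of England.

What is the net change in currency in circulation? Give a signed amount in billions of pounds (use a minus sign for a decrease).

-£467.5 billion

Asset purchase (from non-banks) £168 billion: no currency enters or leaves circulation → 0.
OMO purchase (from banks) £295 billion: no currency enters or leaves circulation → 0.
Currency deposit £260 billion: notes return to the central bank → −£260B.
Currency deposit £461 billion: notes return to the central bank → −£461B.
Currency withdrawal £253.5 billion: notes leave the central bank → +£253.5B.
Net: 0 + 0 − 260 − 461 + 253.5 = -£467.5 billion.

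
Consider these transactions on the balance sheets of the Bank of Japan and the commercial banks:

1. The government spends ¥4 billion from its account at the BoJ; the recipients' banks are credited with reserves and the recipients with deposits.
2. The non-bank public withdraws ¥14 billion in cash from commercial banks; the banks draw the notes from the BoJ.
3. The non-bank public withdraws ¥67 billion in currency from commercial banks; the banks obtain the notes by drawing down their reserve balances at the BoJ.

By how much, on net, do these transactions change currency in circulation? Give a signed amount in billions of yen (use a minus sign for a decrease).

Government spending ¥4 billion: no currency enters or leaves circulation → 0.
Currency withdrawal ¥14 billion: notes leave the central bank → +¥14B.
Currency withdrawal ¥67 billion: notes leave the central bank → +¥67B.
Net: 0 + 14 + 67 = +¥81 billion.

+¥81 billion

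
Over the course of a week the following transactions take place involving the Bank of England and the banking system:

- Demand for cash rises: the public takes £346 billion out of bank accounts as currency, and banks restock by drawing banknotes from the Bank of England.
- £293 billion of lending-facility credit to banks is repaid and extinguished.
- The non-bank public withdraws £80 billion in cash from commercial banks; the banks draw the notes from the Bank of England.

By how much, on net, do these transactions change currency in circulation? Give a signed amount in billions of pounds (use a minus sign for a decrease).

+£426 billion

Bank of England balance sheet:
  Assets:      Loans to banks −£293B
  Liabilities: Bank reserves −£719B, Currency in circulation +£426B
So the change in currency in circulation is +£426 billion.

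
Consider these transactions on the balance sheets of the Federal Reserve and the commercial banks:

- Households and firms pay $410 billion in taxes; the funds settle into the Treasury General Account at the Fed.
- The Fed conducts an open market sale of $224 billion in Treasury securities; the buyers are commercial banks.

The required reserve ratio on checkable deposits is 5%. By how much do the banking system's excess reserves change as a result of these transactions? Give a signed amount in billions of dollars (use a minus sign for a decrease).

Government account inflow $410 billion: reserves −$410B, deposits −$410B.
OMO sale (to banks) $224 billion: reserves −$224B, deposits 0.
Totals: Δreserves = −$634B, Δdeposits = −$410B.
Δrequired reserves = 5% × −$410B = −$20.5B.
Δexcess reserves = Δreserves − Δrequired = −$634B − (−$20.5B) = -$613.5 billion.

-$613.5 billion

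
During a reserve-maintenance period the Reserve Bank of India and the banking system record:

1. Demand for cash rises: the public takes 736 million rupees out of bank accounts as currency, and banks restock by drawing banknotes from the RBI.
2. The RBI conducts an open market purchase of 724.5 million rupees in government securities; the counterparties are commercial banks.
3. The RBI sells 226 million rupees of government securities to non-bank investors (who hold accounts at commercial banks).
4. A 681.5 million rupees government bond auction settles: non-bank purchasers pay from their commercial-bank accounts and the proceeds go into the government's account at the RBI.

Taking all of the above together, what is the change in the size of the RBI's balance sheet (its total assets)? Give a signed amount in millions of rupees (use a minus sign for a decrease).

+498.5 million

Currency withdrawal 736 million rupees: only the composition of liabilities changes → 0.
OMO purchase (from banks) 724.5 million rupees: an RBI asset is acquired → +724.5M.
Asset sale (to non-banks) 226 million rupees: an RBI asset is shed → −226M.
Government account inflow 681.5 million rupees: only the composition of liabilities changes → 0.
Net: 0 + 724.5 − 226 + 0 = +498.5 million.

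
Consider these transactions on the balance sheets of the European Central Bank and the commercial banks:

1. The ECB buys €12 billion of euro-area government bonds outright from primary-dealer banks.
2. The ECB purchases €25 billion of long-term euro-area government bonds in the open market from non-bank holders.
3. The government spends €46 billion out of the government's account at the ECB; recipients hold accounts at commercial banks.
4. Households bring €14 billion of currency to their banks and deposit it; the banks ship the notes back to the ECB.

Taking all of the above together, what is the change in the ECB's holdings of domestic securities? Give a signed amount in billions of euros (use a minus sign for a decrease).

+€37 billion

ECB balance sheet:
  Assets:      Securities +€37B
  Liabilities: Bank reserves +€97B, Currency in circulation −€14B, Government deposits −€46B
Commercial banking system:
  Assets:      Reserves at CB +€97B, Securities −€12B
  Liabilities: Checkable deposits +€85B
So the change in the ECB's holdings of domestic securities is +€37 billion.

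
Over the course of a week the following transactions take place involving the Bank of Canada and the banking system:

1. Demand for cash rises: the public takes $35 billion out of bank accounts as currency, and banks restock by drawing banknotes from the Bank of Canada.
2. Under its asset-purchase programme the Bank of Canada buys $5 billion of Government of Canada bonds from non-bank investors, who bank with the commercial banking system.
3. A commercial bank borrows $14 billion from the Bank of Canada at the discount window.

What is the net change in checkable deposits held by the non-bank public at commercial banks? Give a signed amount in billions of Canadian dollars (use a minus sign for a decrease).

-$30 billion

Currency withdrawal $35 billion: non-bank counterparties' bank balances fall → −$35B.
Asset purchase (from non-banks) $5 billion: non-bank counterparties' bank balances rise → +$5B.
Discount-window loan $14 billion: the counterparty is a bank, so public deposits are unchanged → 0.
Net: −35 + 5 + 0 = -$30 billion.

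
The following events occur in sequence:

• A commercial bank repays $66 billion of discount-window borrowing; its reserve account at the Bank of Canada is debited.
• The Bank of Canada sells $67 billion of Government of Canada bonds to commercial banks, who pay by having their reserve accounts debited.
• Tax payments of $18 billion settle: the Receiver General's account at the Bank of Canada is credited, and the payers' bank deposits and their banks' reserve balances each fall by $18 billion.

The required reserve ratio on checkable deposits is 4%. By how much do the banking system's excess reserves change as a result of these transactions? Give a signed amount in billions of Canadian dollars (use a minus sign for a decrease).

-$150.28 billion

Discount-window repayment $66 billion: reserves −$66B, deposits 0.
OMO sale (to banks) $67 billion: reserves −$67B, deposits 0.
Government account inflow $18 billion: reserves −$18B, deposits −$18B.
Totals: Δreserves = −$151B, Δdeposits = −$18B.
Δrequired reserves = 4% × −$18B = −$0.72B.
Δexcess reserves = Δreserves − Δrequired = −$151B − (−$0.72B) = -$150.28 billion.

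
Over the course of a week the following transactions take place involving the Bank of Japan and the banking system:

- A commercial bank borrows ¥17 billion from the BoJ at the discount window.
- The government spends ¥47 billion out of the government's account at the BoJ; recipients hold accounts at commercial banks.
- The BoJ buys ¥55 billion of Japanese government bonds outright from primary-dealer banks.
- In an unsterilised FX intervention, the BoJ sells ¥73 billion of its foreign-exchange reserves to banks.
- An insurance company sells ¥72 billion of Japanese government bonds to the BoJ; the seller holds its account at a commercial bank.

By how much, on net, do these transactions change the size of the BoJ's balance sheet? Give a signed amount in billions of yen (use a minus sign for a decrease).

BoJ balance sheet:
  Assets:      Securities +¥127B, Loans to banks +¥17B, Foreign assets −¥73B
  Liabilities: Bank reserves +¥118B, Government deposits −¥47B
Change in total BoJ assets = +¥71 billion.

+¥71 billion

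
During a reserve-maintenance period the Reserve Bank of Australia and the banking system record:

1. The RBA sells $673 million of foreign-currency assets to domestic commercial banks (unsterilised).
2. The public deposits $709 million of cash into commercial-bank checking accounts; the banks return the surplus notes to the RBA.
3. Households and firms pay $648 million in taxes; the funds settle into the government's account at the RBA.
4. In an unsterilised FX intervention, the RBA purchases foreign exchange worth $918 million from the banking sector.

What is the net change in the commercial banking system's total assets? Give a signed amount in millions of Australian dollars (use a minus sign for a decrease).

FX sale $673 million: just an asset swap on bank balance sheets → 0.
Currency deposit $709 million: bank balance sheets expand → +$709M.
Government account inflow $648 million: bank balance sheets shrink → −$648M.
FX purchase $918 million: just an asset swap on bank balance sheets → 0.
Net: 0 + 709 − 648 + 0 = +$61 million.

+$61 million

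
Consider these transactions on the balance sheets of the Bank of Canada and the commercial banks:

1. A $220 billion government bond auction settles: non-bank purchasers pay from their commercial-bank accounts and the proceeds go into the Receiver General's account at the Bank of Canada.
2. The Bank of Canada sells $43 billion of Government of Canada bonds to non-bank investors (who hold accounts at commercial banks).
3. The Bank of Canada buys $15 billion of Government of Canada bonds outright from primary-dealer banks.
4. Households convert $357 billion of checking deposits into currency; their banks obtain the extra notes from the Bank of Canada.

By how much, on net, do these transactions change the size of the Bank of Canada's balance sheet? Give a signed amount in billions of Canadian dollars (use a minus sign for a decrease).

-$28 billion

Government account inflow $220 billion: only the composition of liabilities changes → 0.
Asset sale (to non-banks) $43 billion: a Bank of Canada asset is shed → −$43B.
OMO purchase (from banks) $15 billion: a Bank of Canada asset is acquired → +$15B.
Currency withdrawal $357 billion: only the composition of liabilities changes → 0.
Net: 0 − 43 + 15 + 0 = -$28 billion.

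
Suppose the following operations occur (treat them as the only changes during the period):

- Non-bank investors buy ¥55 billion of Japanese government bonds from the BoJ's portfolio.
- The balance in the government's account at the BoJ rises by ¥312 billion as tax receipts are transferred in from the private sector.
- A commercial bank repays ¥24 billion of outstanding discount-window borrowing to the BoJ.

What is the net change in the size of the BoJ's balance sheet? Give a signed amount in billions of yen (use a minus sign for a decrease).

-¥79 billion

BoJ balance sheet:
  Assets:      Securities −¥55B, Loans to banks −¥24B
  Liabilities: Bank reserves −¥391B, Government deposits +¥312B
Commercial banking system:
  Assets:      Reserves at CB −¥391B
  Liabilities: Checkable deposits −¥367B, Borrowings from CB −¥24B
Change in total BoJ assets = -¥79 billion.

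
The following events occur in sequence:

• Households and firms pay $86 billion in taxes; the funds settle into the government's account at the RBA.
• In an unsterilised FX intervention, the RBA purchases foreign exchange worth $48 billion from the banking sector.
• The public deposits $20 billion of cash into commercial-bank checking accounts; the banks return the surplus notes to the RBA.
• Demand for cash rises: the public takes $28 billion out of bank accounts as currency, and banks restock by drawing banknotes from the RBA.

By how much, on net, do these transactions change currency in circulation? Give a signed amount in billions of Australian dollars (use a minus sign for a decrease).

+$8 billion

Government account inflow $86 billion: no currency enters or leaves circulation → 0.
FX purchase $48 billion: no currency enters or leaves circulation → 0.
Currency deposit $20 billion: notes return to the central bank → −$20B.
Currency withdrawal $28 billion: notes leave the central bank → +$28B.
Net: 0 + 0 − 20 + 28 = +$8 billion.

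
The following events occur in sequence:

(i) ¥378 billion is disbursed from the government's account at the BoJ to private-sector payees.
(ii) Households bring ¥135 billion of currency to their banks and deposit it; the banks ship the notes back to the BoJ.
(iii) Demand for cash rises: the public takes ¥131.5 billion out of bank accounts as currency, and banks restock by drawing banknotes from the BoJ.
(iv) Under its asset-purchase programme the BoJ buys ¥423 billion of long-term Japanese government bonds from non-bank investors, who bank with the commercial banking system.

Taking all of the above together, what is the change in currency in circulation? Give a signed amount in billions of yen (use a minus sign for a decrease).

-¥3.5 billion

BoJ balance sheet:
  Assets:      Securities +¥423B
  Liabilities: Bank reserves +¥804.5B, Currency in circulation −¥3.5B, Government deposits −¥378B
Commercial banking system:
  Assets:      Reserves at CB +¥804.5B
  Liabilities: Checkable deposits +¥804.5B
So the change in currency in circulation is -¥3.5 billion.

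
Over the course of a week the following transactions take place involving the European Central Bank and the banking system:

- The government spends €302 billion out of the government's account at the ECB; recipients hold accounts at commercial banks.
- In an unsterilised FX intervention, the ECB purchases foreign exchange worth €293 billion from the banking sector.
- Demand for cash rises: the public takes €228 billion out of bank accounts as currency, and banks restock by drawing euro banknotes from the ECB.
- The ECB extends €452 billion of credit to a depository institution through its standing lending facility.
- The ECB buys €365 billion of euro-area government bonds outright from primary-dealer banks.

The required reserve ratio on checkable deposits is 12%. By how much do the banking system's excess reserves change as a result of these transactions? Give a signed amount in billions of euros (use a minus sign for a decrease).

Government spending €302 billion: reserves +€302B, deposits +€302B.
FX purchase €293 billion: reserves +€293B, deposits 0.
Currency withdrawal €228 billion: reserves −€228B, deposits −€228B.
Discount-window loan €452 billion: reserves +€452B, deposits 0.
OMO purchase (from banks) €365 billion: reserves +€365B, deposits 0.
Totals: Δreserves = +€1184B, Δdeposits = +€74B.
Δrequired reserves = 12% × +€74B = +€8.88B.
Δexcess reserves = Δreserves − Δrequired = +€1184B − (+€8.88B) = +€1175.12 billion.

+€1175.12 billion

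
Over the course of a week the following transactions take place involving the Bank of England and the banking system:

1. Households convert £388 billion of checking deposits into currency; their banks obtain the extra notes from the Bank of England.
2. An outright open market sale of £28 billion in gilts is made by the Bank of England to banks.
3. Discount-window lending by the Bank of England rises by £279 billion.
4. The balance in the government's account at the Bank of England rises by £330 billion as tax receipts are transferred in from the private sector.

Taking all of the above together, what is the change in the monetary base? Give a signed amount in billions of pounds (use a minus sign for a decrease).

-£79 billion

Bank of England balance sheet:
  Assets:      Securities −£28B, Loans to banks +£279B
  Liabilities: Bank reserves −£467B, Currency in circulation +£388B, Government deposits +£330B
Commercial banking system:
  Assets:      Reserves at CB −£467B, Securities +£28B
  Liabilities: Checkable deposits −£718B, Borrowings from CB +£279B
Monetary base = currency + reserves: +£388B + (−£467B) = -£79 billion.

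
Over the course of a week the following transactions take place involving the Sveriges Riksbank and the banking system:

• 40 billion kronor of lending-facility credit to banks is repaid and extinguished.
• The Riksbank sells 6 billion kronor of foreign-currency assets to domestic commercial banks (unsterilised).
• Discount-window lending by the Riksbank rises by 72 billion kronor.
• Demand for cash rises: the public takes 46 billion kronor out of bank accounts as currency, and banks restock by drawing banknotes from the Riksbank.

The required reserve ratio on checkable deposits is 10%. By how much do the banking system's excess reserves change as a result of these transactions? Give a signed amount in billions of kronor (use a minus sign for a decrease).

-15.4 billion

Discount-window repayment 40 billion kronor: reserves −40B, deposits 0.
FX sale 6 billion kronor: reserves −6B, deposits 0.
Discount-window loan 72 billion kronor: reserves +72B, deposits 0.
Currency withdrawal 46 billion kronor: reserves −46B, deposits −46B.
Totals: Δreserves = −20B, Δdeposits = −46B.
Δrequired reserves = 10% × −46B = −4.6B.
Δexcess reserves = Δreserves − Δrequired = −20B − (−4.6B) = -15.4 billion.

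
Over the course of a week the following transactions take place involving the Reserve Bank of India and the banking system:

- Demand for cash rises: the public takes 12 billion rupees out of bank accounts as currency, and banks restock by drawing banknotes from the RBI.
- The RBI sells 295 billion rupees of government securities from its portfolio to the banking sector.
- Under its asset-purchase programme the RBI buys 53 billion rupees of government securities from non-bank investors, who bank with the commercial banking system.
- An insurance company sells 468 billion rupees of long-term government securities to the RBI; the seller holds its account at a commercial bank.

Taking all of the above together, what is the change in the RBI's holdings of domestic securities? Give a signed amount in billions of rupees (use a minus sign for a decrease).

RBI balance sheet:
  Assets:      Securities +226B
  Liabilities: Bank reserves +214B, Currency in circulation +12B
Commercial banking system:
  Assets:      Reserves at CB +214B, Securities +295B
  Liabilities: Checkable deposits +509B
So the change in the RBI's holdings of domestic securities is +226 billion.

+226 billion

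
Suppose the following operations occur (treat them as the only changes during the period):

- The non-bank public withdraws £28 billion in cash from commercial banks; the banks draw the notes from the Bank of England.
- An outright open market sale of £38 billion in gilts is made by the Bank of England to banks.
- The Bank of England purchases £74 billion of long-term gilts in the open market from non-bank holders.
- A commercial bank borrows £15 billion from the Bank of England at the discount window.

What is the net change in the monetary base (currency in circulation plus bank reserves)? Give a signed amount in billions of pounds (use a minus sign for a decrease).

+£51 billion

Currency withdrawal £28 billion: just a shift between currency and reserves — both are base money → 0.
OMO sale (to banks) £38 billion: Bank of England balance sheet contracts → −£38B.
Asset purchase (from non-banks) £74 billion: Bank of England balance sheet expands → +£74B.
Discount-window loan £15 billion: Bank of England balance sheet expands → +£15B.
Net: 0 − 38 + 74 + 15 = +£51 billion.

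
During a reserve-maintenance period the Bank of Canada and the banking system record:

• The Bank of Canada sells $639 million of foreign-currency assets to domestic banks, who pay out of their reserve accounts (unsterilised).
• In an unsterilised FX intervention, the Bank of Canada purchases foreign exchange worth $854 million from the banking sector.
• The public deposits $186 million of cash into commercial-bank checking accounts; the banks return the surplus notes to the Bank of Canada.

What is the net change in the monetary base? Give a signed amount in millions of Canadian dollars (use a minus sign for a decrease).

Bank of Canada balance sheet:
  Assets:      Foreign assets +$215M
  Liabilities: Bank reserves +$401M, Currency in circulation −$186M
Commercial banking system:
  Assets:      Reserves at CB +$401M, Foreign assets −$215M
  Liabilities: Checkable deposits +$186M
Monetary base = currency + reserves: −$186M + (+$401M) = +$215 million.

+$215 million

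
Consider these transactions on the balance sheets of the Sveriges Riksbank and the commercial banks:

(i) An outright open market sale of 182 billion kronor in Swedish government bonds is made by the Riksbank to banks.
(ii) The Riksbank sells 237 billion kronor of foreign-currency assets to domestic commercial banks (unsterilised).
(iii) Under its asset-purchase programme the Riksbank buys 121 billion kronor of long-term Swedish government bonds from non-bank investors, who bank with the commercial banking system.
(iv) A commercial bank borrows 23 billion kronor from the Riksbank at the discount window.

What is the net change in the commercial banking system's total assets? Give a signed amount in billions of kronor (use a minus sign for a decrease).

+144 billion

Riksbank balance sheet:
  Assets:      Securities −61B, Loans to banks +23B, Foreign assets −237B
  Liabilities: Bank reserves −275B
Commercial banking system:
  Assets:      Reserves at CB −275B, Securities +182B, Foreign assets +237B
  Liabilities: Checkable deposits +121B, Borrowings from CB +23B
Change in total bank assets = +144 billion.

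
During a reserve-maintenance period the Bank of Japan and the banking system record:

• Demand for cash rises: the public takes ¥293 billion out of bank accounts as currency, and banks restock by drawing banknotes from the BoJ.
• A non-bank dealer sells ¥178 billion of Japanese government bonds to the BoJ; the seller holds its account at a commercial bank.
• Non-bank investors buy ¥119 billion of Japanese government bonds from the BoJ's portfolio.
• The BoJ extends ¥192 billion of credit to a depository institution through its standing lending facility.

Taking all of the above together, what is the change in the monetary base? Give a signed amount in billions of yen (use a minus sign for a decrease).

+¥251 billion

BoJ balance sheet:
  Assets:      Securities +¥59B, Loans to banks +¥192B
  Liabilities: Bank reserves −¥42B, Currency in circulation +¥293B
Commercial banking system:
  Assets:      Reserves at CB −¥42B
  Liabilities: Checkable deposits −¥234B, Borrowings from CB +¥192B
Monetary base = currency + reserves: +¥293B + (−¥42B) = +¥251 billion.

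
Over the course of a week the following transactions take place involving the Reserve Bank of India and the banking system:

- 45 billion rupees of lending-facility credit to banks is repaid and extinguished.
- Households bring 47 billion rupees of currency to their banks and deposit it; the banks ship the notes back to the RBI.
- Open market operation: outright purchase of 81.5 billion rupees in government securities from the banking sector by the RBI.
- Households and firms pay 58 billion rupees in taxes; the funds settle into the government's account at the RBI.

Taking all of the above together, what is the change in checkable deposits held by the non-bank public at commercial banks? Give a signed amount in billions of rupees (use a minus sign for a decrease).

-11 billion

Discount-window repayment 45 billion rupees: the counterparty is a bank, so public deposits are unchanged → 0.
Currency deposit 47 billion rupees: non-bank counterparties' bank balances rise → +47B.
OMO purchase (from banks) 81.5 billion rupees: the counterparty is a bank, so public deposits are unchanged → 0.
Government account inflow 58 billion rupees: non-bank counterparties' bank balances fall → −58B.
Net: 0 + 47 + 0 − 58 = -11 billion.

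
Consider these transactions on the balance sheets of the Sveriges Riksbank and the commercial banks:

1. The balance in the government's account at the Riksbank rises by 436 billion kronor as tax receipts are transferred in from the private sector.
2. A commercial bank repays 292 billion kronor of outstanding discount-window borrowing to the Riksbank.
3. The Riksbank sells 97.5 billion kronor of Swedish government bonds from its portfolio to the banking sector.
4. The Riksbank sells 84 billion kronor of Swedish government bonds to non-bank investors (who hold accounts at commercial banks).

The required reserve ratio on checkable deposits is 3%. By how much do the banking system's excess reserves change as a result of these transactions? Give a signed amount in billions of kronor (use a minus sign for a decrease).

-893.9 billion

Government account inflow 436 billion kronor: reserves −436B, deposits −436B.
Discount-window repayment 292 billion kronor: reserves −292B, deposits 0.
OMO sale (to banks) 97.5 billion kronor: reserves −97.5B, deposits 0.
Asset sale (to non-banks) 84 billion kronor: reserves −84B, deposits −84B.
Totals: Δreserves = −909.5B, Δdeposits = −520B.
Δrequired reserves = 3% × −520B = −15.6B.
Δexcess reserves = Δreserves − Δrequired = −909.5B − (−15.6B) = -893.9 billion.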